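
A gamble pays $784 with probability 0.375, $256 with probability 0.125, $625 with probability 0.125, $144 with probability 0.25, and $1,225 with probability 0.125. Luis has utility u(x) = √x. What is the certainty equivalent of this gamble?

$529

E[u] = 0.375·√784 + 0.125·√256 + 0.125·√625 + 0.25·√144 + 0.125·√1225 = 0.375·28 + 0.125·16 + 0.125·25 + 0.25·12 + 0.125·35 = 23
CE = (23)² = 529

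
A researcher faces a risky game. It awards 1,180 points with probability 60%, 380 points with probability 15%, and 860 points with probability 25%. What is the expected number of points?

EV = 0.6 × 1180 + 0.15 × 380 + 0.25 × 860 = 708 + 57 + 215 = 980

980 points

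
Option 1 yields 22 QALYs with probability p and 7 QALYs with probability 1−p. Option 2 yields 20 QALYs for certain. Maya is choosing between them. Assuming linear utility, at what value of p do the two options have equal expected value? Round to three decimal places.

p = 0.867

p·22 + (1−p)·7 = 20
15p + 7 = 20
p = (20 − 7) / 15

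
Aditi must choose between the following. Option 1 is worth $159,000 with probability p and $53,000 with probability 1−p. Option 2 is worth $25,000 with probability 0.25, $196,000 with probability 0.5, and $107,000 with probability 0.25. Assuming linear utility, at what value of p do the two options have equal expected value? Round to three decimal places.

EV(Option 2) = 0.25 × 25000 + 0.5 × 196000 + 0.25 × 107000 = 6250 + 98000 + 26750 = 131000
p·159000 + (1−p)·53000 = 131000
106000p + 53000 = 131000
p = (131000 − 53000) / 106000

p = 0.736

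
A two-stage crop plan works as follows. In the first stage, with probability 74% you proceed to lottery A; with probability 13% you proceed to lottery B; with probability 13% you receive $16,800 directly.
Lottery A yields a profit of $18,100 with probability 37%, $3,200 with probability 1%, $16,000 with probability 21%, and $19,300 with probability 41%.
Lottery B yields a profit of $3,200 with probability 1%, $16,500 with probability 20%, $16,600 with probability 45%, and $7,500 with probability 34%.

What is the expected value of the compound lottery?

$17,241.24

EV(A) = 0.37 × 18100 + 0.01 × 3200 + 0.21 × 16000 + 0.41 × 19300 = 6697 + 32 + 3360 + 7913 = 18002
EV(B) = 0.01 × 3200 + 0.2 × 16500 + 0.45 × 16600 + 0.34 × 7500 = 32 + 3300 + 7470 + 2550 = 13352
Branch C: 16800 (certain)
Overall = 0.74 × 18002 + 0.13 × 13352 + 0.13 × 16800 = 13321.48 + 1735.76 + 2184 = 17241.24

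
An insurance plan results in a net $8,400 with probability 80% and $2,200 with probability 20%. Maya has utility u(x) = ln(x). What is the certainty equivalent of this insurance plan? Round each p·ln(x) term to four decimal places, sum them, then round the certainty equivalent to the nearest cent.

E[u] = 0.8·ln(8400) + 0.2·ln(2200) = 7.2288 + 1.5392 = 8.7680
CE = e^8.7680 ≈ 6425.31

$6,425.31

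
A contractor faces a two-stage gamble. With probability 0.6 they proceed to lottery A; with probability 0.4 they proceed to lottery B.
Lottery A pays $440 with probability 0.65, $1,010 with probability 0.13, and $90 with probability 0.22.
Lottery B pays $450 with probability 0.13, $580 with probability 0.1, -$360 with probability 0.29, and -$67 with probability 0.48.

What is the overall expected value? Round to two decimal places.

$254.24

EV(A) = 0.65 × 440 + 0.13 × 1010 + 0.22 × 90 = 286 + 131.3 + 19.8 = 437.1
EV(B) = 0.13 × 450 + 0.1 × 580 + 0.29 × (-360) + 0.48 × (-67) = 58.5 + 58 − 104.4 − 32.16 = -20.06
Overall = 0.6 × 437.1 + 0.4 × (-20.06) = 262.26 − 8.024 = 254.236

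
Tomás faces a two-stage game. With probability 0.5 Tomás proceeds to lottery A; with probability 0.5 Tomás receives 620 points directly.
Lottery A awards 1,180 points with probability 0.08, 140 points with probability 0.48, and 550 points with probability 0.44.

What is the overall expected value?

EV(A) = 0.08 × 1180 + 0.48 × 140 + 0.44 × 550 = 94.4 + 67.2 + 242 = 403.6
Branch B: 620 (certain)
Overall = 0.5 × 403.6 + 0.5 × 620 = 201.8 + 310 = 511.8

511.8 points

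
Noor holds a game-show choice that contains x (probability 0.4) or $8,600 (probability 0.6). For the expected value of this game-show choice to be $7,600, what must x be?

x = $6,100

0.4·x + 0.6·8600 = 7600
0.4·x = 7600 − 5160 = 2440
x = 2440 / 0.4 = 6100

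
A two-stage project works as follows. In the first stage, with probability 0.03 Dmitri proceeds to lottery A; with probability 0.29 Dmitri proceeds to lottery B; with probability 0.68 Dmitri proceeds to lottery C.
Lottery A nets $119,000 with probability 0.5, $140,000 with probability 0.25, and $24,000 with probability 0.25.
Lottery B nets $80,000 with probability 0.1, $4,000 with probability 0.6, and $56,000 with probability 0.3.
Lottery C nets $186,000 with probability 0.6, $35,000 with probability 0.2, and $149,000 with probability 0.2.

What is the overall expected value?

$111,815

EV(A) = 0.5 × 119000 + 0.25 × 140000 + 0.25 × 24000 = 59500 + 35000 + 6000 = 100500
EV(B) = 0.1 × 80000 + 0.6 × 4000 + 0.3 × 56000 = 8000 + 2400 + 16800 = 27200
EV(C) = 0.6 × 186000 + 0.2 × 35000 + 0.2 × 149000 = 111600 + 7000 + 29800 = 148400
Overall = 0.03 × 100500 + 0.29 × 27200 + 0.68 × 148400 = 3015 + 7888 + 100912 = 111815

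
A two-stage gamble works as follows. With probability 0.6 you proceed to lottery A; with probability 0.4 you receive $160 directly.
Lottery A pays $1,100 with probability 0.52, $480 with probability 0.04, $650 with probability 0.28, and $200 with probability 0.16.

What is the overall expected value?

EV(A) = 0.52 × 1100 + 0.04 × 480 + 0.28 × 650 + 0.16 × 200 = 572 + 19.2 + 182 + 32 = 805.2
Branch B: 160 (certain)
Overall = 0.6 × 805.2 + 0.4 × 160 = 483.12 + 64 = 547.12

$547.12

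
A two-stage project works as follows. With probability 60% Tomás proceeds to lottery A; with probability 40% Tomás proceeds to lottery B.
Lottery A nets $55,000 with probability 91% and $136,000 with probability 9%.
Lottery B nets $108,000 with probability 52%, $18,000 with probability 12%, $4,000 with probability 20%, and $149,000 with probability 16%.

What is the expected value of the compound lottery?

EV(A) = 0.91 × 55000 + 0.09 × 136000 = 50050 + 12240 = 62290
EV(B) = 0.52 × 108000 + 0.12 × 18000 + 0.2 × 4000 + 0.16 × 149000 = 56160 + 2160 + 800 + 23840 = 82960
Overall = 0.6 × 62290 + 0.4 × 82960 = 37374 + 33184 = 70558

$70,558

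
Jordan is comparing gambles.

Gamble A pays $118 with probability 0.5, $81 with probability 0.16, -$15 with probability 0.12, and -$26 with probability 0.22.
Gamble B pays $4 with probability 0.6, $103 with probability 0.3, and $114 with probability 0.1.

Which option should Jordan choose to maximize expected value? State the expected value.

Gamble A ($64.44)

Gamble A = 0.5 × 118 + 0.16 × 81 + 0.12 × (-15) + 0.22 × (-26) = 59 + 12.96 − 1.8 − 5.72 = 64.44
Gamble B = 0.6 × 4 + 0.3 × 103 + 0.1 × 114 = 2.4 + 30.9 + 11.4 = 44.7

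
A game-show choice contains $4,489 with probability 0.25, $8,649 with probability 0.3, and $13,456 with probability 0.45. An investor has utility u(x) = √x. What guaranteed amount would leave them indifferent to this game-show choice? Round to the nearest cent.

E[u] = 0.25·√4489 + 0.3·√8649 + 0.45·√13456 = 0.25·67 + 0.3·93 + 0.45·116 = 96.85
CE = (96.85)² = 9379.9225

$9,379.92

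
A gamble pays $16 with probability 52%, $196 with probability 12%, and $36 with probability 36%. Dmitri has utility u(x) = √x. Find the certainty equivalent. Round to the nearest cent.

E[u] = 0.52·√16 + 0.12·√196 + 0.36·√36 = 0.52·4 + 0.12·14 + 0.36·6 = 5.92
CE = (5.92)² = 35.0464

$35.05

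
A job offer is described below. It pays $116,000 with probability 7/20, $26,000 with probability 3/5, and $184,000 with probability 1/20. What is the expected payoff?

EV = 7/20 × 116000 + 3/5 × 26000 + 1/20 × 184000 = 40600 + 15600 + 9200 = 65400

$65,400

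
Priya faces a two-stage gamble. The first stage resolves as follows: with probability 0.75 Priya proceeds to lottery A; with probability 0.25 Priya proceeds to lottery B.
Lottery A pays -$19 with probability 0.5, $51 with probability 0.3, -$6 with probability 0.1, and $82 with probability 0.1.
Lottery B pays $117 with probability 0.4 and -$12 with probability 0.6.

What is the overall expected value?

EV(A) = 0.5 × (-19) + 0.3 × 51 + 0.1 × (-6) + 0.1 × 82 = -9.5 + 15.3 − 0.6 + 8.2 = 13.4
EV(B) = 0.4 × 117 + 0.6 × (-12) = 46.8 − 7.2 = 39.6
Overall = 0.75 × 13.4 + 0.25 × 39.6 = 10.05 + 9.9 = 19.95

$19.95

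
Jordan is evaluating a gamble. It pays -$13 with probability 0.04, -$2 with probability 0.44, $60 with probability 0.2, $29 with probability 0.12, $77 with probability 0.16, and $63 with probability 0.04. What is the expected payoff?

$28.92

EV = 0.04 × (-13) + 0.44 × (-2) + 0.2 × 60 + 0.12 × 29 + 0.16 × 77 + 0.04 × 63 = -0.52 − 0.88 + 12 + 3.48 + 12.32 + 2.52 = 28.92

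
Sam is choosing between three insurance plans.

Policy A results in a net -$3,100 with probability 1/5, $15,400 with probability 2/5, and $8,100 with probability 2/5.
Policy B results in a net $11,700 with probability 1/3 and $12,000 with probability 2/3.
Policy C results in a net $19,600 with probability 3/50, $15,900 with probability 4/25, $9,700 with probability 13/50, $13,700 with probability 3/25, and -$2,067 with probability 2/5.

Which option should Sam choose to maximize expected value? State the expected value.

Policy A = 1/5 × (-3100) + 2/5 × 15400 + 2/5 × 8100 = -620 + 6160 + 3240 = 8780
Policy B = 1/3 × 11700 + 2/3 × 12000 = 3900 + 8000 = 11900
Policy C = 3/50 × 19600 + 4/25 × 15900 + 13/50 × 9700 + 3/25 × 13700 + 2/5 × (-2067) = 1176 + 2544 + 2522 + 1644 − 826.8 = 7059.2

Policy B ($11,900)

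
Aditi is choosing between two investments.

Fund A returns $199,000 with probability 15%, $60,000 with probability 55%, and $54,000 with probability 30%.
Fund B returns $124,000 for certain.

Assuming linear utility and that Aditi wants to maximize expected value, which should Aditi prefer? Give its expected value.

Fund B ($124,000)

Fund A = 0.15 × 199000 + 0.55 × 60000 + 0.3 × 54000 = 29850 + 33000 + 16200 = 79050
Fund B: 124000 (certain)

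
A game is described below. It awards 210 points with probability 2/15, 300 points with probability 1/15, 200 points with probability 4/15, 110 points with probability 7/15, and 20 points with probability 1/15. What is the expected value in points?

154 points

EV = 2/15 × 210 + 1/15 × 300 + 4/15 × 200 + 7/15 × 110 + 1/15 × 20 = 28 + 20 + 53.3333 + 51.3333 + 1.3333 = 154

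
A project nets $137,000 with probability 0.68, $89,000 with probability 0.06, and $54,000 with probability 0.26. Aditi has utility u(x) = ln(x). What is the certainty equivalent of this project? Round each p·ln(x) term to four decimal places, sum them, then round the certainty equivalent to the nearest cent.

$104,809.53

E[u] = 0.68·ln(137000) + 0.06·ln(89000) + 0.26·ln(54000) = 8.0429 + 0.6838 + 2.8332 = 11.5599
CE = e^11.5599 ≈ 104809.53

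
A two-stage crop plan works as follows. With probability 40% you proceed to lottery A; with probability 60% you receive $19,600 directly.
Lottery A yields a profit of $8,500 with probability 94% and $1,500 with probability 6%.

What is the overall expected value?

EV(A) = 0.94 × 8500 + 0.06 × 1500 = 7990 + 90 = 8080
Branch B: 19600 (certain)
Overall = 0.4 × 8080 + 0.6 × 19600 = 3232 + 11760 = 14992

$14,992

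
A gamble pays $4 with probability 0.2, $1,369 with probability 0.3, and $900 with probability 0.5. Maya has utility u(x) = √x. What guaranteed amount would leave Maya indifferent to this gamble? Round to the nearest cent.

$702.25

E[u] = 0.2·√4 + 0.3·√1369 + 0.5·√900 = 0.2·2 + 0.3·37 + 0.5·30 = 26.5
CE = (26.5)² = 702.25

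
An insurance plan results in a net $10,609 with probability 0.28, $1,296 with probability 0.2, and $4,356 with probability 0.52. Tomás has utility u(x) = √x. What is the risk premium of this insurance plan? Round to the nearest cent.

$544.31

E[u] = 0.28·√10609 + 0.2·√1296 + 0.52·√4356 = 0.28·103 + 0.2·36 + 0.52·66 = 70.36
CE = (70.36)² = 4950.5296
Risk premium = EV − CE = 5494.84 − 4950.5296 = 544.3104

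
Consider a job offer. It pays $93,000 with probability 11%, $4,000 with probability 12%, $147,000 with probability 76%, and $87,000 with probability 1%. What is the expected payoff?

$123,300

EV = 0.11 × 93000 + 0.12 × 4000 + 0.76 × 147000 + 0.01 × 87000 = 10230 + 480 + 111720 + 870 = 123300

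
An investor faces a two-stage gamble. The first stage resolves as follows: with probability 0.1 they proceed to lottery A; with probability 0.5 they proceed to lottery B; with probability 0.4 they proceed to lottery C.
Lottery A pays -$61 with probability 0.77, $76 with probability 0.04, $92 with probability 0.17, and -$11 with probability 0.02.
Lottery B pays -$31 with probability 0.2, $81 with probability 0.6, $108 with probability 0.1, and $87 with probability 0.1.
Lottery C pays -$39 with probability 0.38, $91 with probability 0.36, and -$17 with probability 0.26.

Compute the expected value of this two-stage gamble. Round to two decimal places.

EV(A) = 0.77 × (-61) + 0.04 × 76 + 0.17 × 92 + 0.02 × (-11) = -46.97 + 3.04 + 15.64 − 0.22 = -28.51
EV(B) = 0.2 × (-31) + 0.6 × 81 + 0.1 × 108 + 0.1 × 87 = -6.2 + 48.6 + 10.8 + 8.7 = 61.9
EV(C) = 0.38 × (-39) + 0.36 × 91 + 0.26 × (-17) = -14.82 + 32.76 − 4.42 = 13.52
Overall = 0.1 × (-28.51) + 0.5 × 61.9 + 0.4 × 13.52 = -2.851 + 30.95 + 5.408 = 33.507

$33.51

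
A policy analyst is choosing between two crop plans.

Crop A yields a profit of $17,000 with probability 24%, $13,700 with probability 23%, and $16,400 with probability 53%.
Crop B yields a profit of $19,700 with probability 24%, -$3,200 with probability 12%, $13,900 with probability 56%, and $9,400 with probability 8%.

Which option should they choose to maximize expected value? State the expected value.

Crop A ($15,923)

Crop A = 0.24 × 17000 + 0.23 × 13700 + 0.53 × 16400 = 4080 + 3151 + 8692 = 15923
Crop B = 0.24 × 19700 + 0.12 × (-3200) + 0.56 × 13900 + 0.08 × 9400 = 4728 − 384 + 7784 + 752 = 12880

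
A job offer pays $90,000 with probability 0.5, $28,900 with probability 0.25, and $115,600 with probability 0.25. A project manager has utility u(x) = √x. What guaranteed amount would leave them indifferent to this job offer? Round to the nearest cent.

E[u] = 0.5·√90000 + 0.25·√28900 + 0.25·√115600 = 0.5·300 + 0.25·170 + 0.25·340 = 277.5
CE = (277.5)² = 77006.25

$77,006.25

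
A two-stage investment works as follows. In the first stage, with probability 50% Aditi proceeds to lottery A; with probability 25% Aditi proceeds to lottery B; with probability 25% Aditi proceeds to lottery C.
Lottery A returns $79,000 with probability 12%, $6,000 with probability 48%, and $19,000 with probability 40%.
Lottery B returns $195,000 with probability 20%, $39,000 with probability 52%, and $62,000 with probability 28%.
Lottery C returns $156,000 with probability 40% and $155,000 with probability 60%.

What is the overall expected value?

EV(A) = 0.12 × 79000 + 0.48 × 6000 + 0.4 × 19000 = 9480 + 2880 + 7600 = 19960
EV(B) = 0.2 × 195000 + 0.52 × 39000 + 0.28 × 62000 = 39000 + 20280 + 17360 = 76640
EV(C) = 0.4 × 156000 + 0.6 × 155000 = 62400 + 93000 = 155400
Overall = 0.5 × 19960 + 0.25 × 76640 + 0.25 × 155400 = 9980 + 19160 + 38850 = 67990

$67,990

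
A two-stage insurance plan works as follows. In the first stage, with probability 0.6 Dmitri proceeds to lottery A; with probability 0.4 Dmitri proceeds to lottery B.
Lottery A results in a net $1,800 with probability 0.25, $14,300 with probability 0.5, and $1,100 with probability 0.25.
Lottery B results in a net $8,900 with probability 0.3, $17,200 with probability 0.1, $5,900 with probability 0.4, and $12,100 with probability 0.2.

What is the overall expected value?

EV(A) = 0.25 × 1800 + 0.5 × 14300 + 0.25 × 1100 = 450 + 7150 + 275 = 7875
EV(B) = 0.3 × 8900 + 0.1 × 17200 + 0.4 × 5900 + 0.2 × 12100 = 2670 + 1720 + 2360 + 2420 = 9170
Overall = 0.6 × 7875 + 0.4 × 9170 = 4725 + 3668 = 8393

$8,393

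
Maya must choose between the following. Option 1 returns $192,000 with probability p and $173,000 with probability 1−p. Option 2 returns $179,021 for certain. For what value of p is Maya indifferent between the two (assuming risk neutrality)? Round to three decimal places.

p = 0.317

p·192000 + (1−p)·173000 = 179021
19000p + 173000 = 179021
p = (179021 − 173000) / 19000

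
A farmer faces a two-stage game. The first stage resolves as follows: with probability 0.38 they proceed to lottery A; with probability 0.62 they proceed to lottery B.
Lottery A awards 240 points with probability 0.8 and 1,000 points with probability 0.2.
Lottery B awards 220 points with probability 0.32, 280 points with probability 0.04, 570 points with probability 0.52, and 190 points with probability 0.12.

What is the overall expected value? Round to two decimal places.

EV(A) = 0.8 × 240 + 0.2 × 1000 = 192 + 200 = 392
EV(B) = 0.32 × 220 + 0.04 × 280 + 0.52 × 570 + 0.12 × 190 = 70.4 + 11.2 + 296.4 + 22.8 = 400.8
Overall = 0.38 × 392 + 0.62 × 400.8 = 148.96 + 248.496 = 397.456

397.46 points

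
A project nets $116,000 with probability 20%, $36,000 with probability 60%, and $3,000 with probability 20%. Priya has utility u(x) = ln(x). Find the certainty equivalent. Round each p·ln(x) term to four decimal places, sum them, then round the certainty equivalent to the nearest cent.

E[u] = 0.2·ln(116000) + 0.6·ln(36000) + 0.2·ln(3000) = 2.3323 + 6.2948 + 1.6013 = 10.2284
CE = e^10.2284 ≈ 27678.19

$27,678.19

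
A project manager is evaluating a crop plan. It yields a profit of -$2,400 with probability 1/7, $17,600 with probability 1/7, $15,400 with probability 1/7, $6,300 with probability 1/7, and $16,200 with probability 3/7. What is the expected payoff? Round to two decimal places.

$12,214.29

EV = 1/7 × (-2400) + 1/7 × 17600 + 1/7 × 15400 + 1/7 × 6300 + 3/7 × 16200 = -342.8571 + 2514.2857 + 2200 + 900 + 6942.8571 = 12214.2857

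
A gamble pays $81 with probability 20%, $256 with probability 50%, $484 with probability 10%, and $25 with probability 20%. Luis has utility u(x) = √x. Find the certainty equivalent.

E[u] = 0.2·√81 + 0.5·√256 + 0.1·√484 + 0.2·√25 = 0.2·9 + 0.5·16 + 0.1·22 + 0.2·5 = 13
CE = (13)² = 169

$169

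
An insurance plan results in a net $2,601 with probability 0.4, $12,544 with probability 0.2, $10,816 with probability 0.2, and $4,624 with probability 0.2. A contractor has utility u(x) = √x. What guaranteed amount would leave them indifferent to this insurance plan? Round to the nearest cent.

$5,959.84

E[u] = 0.4·√2601 + 0.2·√12544 + 0.2·√10816 + 0.2·√4624 = 0.4·51 + 0.2·112 + 0.2·104 + 0.2·68 = 77.2
CE = (77.2)² = 5959.84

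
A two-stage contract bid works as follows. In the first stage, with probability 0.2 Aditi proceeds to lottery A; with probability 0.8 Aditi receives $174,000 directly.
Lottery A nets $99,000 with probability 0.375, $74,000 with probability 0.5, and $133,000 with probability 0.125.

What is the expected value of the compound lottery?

EV(A) = 0.375 × 99000 + 0.5 × 74000 + 0.125 × 133000 = 37125 + 37000 + 16625 = 90750
Branch B: 174000 (certain)
Overall = 0.2 × 90750 + 0.8 × 174000 = 18150 + 139200 = 157350

$157,350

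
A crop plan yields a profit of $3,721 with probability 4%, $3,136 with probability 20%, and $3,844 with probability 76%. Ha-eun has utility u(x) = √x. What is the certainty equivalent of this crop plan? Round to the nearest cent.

$3,691.78

E[u] = 0.04·√3721 + 0.2·√3136 + 0.76·√3844 = 0.04·61 + 0.2·56 + 0.76·62 = 60.76
CE = (60.76)² = 3691.7776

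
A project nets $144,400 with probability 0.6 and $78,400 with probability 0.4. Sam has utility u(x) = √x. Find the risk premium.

$2,400

E[u] = 0.6·√144400 + 0.4·√78400 = 0.6·380 + 0.4·280 = 340
CE = (340)² = 115600
Risk premium = EV − CE = 118000 − 115600 = 2400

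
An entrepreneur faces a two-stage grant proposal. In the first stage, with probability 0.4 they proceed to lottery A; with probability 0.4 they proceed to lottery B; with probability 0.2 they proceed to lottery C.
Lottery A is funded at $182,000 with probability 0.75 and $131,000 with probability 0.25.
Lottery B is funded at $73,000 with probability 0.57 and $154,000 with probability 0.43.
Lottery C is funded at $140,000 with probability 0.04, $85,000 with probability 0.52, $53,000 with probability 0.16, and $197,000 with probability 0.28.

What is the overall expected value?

$133,520

EV(A) = 0.75 × 182000 + 0.25 × 131000 = 136500 + 32750 = 169250
EV(B) = 0.57 × 73000 + 0.43 × 154000 = 41610 + 66220 = 107830
EV(C) = 0.04 × 140000 + 0.52 × 85000 + 0.16 × 53000 + 0.28 × 197000 = 5600 + 44200 + 8480 + 55160 = 113440
Overall = 0.4 × 169250 + 0.4 × 107830 + 0.2 × 113440 = 67700 + 43132 + 22688 = 133520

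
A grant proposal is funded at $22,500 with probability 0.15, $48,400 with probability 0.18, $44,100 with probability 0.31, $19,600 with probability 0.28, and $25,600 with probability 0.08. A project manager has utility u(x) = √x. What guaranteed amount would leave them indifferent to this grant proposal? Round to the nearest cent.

E[u] = 0.15·√22500 + 0.18·√48400 + 0.31·√44100 + 0.28·√19600 + 0.08·√25600 = 0.15·150 + 0.18·220 + 0.31·210 + 0.28·140 + 0.08·160 = 179.2
CE = (179.2)² = 32112.64

$32,112.64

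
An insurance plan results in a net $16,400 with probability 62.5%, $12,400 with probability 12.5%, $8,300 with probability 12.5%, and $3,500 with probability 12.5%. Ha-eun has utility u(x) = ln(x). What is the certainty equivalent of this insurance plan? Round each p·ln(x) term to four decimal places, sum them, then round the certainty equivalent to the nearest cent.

$11,990.86

E[u] = 0.625·ln(16400) + 0.125·ln(12400) + 0.125·ln(8300) + 0.125·ln(3500) = 6.0656 + 1.1782 + 1.1280 + 1.0201 = 9.3919
CE = e^9.3919 ≈ 11990.86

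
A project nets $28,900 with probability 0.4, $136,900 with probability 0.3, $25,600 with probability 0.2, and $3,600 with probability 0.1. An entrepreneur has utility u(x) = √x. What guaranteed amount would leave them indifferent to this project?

$47,089

E[u] = 0.4·√28900 + 0.3·√136900 + 0.2·√25600 + 0.1·√3600 = 0.4·170 + 0.3·370 + 0.2·160 + 0.1·60 = 217
CE = (217)² = 47089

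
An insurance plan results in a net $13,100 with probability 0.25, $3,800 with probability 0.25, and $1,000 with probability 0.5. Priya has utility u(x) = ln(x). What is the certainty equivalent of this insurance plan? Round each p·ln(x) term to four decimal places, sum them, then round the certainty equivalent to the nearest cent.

E[u] = 0.25·ln(13100) + 0.25·ln(3800) + 0.5·ln(1000) = 2.3701 + 2.0607 + 3.4539 = 7.8847
CE = e^7.8847 ≈ 2656.33

$2,656.33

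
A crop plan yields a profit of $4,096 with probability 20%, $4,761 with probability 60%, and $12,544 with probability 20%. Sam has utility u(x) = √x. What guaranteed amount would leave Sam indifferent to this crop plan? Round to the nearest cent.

$5,867.56

E[u] = 0.2·√4096 + 0.6·√4761 + 0.2·√12544 = 0.2·64 + 0.6·69 + 0.2·112 = 76.6
CE = (76.6)² = 5867.56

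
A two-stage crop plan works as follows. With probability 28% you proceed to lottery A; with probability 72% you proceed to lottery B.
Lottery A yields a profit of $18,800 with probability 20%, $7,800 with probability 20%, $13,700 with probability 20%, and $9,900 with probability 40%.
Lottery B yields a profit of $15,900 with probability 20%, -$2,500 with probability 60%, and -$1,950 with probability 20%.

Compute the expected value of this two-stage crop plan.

EV(A) = 0.2 × 18800 + 0.2 × 7800 + 0.2 × 13700 + 0.4 × 9900 = 3760 + 1560 + 2740 + 3960 = 12020
EV(B) = 0.2 × 15900 + 0.6 × (-2500) + 0.2 × (-1950) = 3180 − 1500 − 390 = 1290
Overall = 0.28 × 12020 + 0.72 × 1290 = 3365.6 + 928.8 = 4294.4

$4,294.40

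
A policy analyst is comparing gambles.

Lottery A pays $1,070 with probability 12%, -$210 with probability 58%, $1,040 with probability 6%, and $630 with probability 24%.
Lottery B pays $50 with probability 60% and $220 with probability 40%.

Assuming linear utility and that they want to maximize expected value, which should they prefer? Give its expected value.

Lottery A ($220.20)

Lottery A = 0.12 × 1070 + 0.58 × (-210) + 0.06 × 1040 + 0.24 × 630 = 128.4 − 121.8 + 62.4 + 151.2 = 220.2
Lottery B = 0.6 × 50 + 0.4 × 220 = 30 + 88 = 118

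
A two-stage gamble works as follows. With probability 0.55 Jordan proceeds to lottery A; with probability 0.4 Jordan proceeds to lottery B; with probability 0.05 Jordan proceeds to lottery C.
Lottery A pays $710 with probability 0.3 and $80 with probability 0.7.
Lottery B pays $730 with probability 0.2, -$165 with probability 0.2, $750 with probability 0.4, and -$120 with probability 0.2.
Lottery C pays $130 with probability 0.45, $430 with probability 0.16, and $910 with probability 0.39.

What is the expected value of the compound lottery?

EV(A) = 0.3 × 710 + 0.7 × 80 = 213 + 56 = 269
EV(B) = 0.2 × 730 + 0.2 × (-165) + 0.4 × 750 + 0.2 × (-120) = 146 − 33 + 300 − 24 = 389
EV(C) = 0.45 × 130 + 0.16 × 430 + 0.39 × 910 = 58.5 + 68.8 + 354.9 = 482.2
Overall = 0.55 × 269 + 0.4 × 389 + 0.05 × 482.2 = 147.95 + 155.6 + 24.11 = 327.66

$327.66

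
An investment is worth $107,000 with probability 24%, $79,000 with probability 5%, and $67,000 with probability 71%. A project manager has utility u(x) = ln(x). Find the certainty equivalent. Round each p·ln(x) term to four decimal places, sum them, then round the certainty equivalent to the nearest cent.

$75,584.01

E[u] = 0.24·ln(107000) + 0.05·ln(79000) + 0.71·ln(67000) = 2.7793 + 0.5639 + 7.8898 = 11.2330
CE = e^11.2330 ≈ 75584.01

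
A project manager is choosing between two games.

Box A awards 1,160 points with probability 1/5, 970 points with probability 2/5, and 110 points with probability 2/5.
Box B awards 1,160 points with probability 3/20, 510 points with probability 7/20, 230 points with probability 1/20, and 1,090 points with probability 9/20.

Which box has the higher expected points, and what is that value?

Box A = 1/5 × 1160 + 2/5 × 970 + 2/5 × 110 = 232 + 388 + 44 = 664
Box B = 3/20 × 1160 + 7/20 × 510 + 1/20 × 230 + 9/20 × 1090 = 174 + 178.5 + 11.5 + 490.5 = 854.5

Box B (854.5 points)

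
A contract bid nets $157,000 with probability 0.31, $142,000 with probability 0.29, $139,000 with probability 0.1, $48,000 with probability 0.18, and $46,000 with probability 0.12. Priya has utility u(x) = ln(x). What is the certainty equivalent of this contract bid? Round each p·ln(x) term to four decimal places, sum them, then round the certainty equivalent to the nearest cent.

$105,029.86

E[u] = 0.31·ln(157000) + 0.29·ln(142000) + 0.1·ln(139000) + 0.18·ln(48000) + 0.12·ln(46000) = 3.7088 + 3.4404 + 1.1842 + 1.9402 + 1.2884 = 11.5620
CE = e^11.5620 ≈ 105029.86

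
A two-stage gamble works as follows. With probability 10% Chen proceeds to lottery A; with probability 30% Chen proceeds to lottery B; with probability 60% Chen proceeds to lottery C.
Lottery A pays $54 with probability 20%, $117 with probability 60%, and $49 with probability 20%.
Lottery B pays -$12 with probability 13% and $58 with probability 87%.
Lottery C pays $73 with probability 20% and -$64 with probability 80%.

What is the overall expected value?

$1.79

EV(A) = 0.2 × 54 + 0.6 × 117 + 0.2 × 49 = 10.8 + 70.2 + 9.8 = 90.8
EV(B) = 0.13 × (-12) + 0.87 × 58 = -1.56 + 50.46 = 48.9
EV(C) = 0.2 × 73 + 0.8 × (-64) = 14.6 − 51.2 = -36.6
Overall = 0.1 × 90.8 + 0.3 × 48.9 + 0.6 × (-36.6) = 9.08 + 14.67 − 21.96 = 1.79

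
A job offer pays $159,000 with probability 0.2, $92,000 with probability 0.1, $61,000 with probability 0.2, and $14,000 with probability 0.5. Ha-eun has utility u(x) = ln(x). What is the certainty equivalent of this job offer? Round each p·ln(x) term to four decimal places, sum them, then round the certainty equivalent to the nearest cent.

$36,879.09

E[u] = 0.2·ln(159000) + 0.1·ln(92000) + 0.2·ln(61000) + 0.5·ln(14000) = 2.3953 + 1.1430 + 2.2037 + 4.7734 = 10.5154
CE = e^10.5154 ≈ 36879.09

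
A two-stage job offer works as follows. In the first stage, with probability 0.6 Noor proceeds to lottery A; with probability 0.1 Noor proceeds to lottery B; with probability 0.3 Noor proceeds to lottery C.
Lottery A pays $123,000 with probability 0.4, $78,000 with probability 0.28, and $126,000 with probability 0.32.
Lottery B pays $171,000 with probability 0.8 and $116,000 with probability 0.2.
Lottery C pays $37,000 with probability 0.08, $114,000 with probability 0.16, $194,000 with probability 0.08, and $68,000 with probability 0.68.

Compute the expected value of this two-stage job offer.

EV(A) = 0.4 × 123000 + 0.28 × 78000 + 0.32 × 126000 = 49200 + 21840 + 40320 = 111360
EV(B) = 0.8 × 171000 + 0.2 × 116000 = 136800 + 23200 = 160000
EV(C) = 0.08 × 37000 + 0.16 × 114000 + 0.08 × 194000 + 0.68 × 68000 = 2960 + 18240 + 15520 + 46240 = 82960
Overall = 0.6 × 111360 + 0.1 × 160000 + 0.3 × 82960 = 66816 + 16000 + 24888 = 107704

$107,704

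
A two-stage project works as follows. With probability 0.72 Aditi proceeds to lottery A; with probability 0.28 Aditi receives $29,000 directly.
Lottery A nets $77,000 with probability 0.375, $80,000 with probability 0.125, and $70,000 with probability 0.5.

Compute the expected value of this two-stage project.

$61,310

EV(A) = 0.375 × 77000 + 0.125 × 80000 + 0.5 × 70000 = 28875 + 10000 + 35000 = 73875
Branch B: 29000 (certain)
Overall = 0.72 × 73875 + 0.28 × 29000 = 53190 + 8120 = 61310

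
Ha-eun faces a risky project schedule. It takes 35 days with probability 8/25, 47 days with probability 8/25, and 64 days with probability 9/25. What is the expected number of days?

49.28 days

EV = 8/25 × 35 + 8/25 × 47 + 9/25 × 64 = 11.2 + 15.04 + 23.04 = 49.28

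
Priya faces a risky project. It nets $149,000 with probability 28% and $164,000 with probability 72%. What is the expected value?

$159,800

EV = 0.28 × 149000 + 0.72 × 164000 = 41720 + 118080 = 159800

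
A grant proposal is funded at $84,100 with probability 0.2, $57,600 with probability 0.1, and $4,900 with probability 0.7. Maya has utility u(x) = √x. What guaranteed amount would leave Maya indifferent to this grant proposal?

$17,161

E[u] = 0.2·√84100 + 0.1·√57600 + 0.7·√4900 = 0.2·290 + 0.1·240 + 0.7·70 = 131
CE = (131)² = 17161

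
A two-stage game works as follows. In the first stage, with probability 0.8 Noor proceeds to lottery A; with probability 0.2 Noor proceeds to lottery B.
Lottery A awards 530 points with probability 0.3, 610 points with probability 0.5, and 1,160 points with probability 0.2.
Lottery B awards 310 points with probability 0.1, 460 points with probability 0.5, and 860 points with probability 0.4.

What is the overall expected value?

677.8 points

EV(A) = 0.3 × 530 + 0.5 × 610 + 0.2 × 1160 = 159 + 305 + 232 = 696
EV(B) = 0.1 × 310 + 0.5 × 460 + 0.4 × 860 = 31 + 230 + 344 = 605
Overall = 0.8 × 696 + 0.2 × 605 = 556.8 + 121 = 677.8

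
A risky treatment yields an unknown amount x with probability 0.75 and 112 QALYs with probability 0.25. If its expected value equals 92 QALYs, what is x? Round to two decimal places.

0.75·x + 0.25·112 = 92
0.75·x = 92 − 28 = 64
x = 64 / 0.75 = 85.3333

x = 85.33 QALYs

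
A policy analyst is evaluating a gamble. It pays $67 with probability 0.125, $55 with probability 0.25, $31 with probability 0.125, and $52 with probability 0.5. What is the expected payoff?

EV = 0.125 × 67 + 0.25 × 55 + 0.125 × 31 + 0.5 × 52 = 8.375 + 13.75 + 3.875 + 26 = 52

$52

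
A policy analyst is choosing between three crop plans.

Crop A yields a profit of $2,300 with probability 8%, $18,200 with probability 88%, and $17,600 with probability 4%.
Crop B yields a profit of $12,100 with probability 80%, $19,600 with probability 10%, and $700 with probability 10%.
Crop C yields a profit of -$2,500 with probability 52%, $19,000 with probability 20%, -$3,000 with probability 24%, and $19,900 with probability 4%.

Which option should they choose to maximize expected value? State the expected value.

Crop A = 0.08 × 2300 + 0.88 × 18200 + 0.04 × 17600 = 184 + 16016 + 704 = 16904
Crop B = 0.8 × 12100 + 0.1 × 19600 + 0.1 × 700 = 9680 + 1960 + 70 = 11710
Crop C = 0.52 × (-2500) + 0.2 × 19000 + 0.24 × (-3000) + 0.04 × 19900 = -1300 + 3800 − 720 + 796 = 2576

Crop A ($16,904)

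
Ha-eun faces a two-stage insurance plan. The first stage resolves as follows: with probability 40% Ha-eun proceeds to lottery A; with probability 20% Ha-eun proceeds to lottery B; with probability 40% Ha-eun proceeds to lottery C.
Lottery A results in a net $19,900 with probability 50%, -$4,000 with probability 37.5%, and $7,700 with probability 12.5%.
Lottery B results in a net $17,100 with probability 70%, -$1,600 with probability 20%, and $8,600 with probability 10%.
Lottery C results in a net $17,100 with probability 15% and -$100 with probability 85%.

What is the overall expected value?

$7,259

EV(A) = 0.5 × 19900 + 0.375 × (-4000) + 0.125 × 7700 = 9950 − 1500 + 962.5 = 9412.5
EV(B) = 0.7 × 17100 + 0.2 × (-1600) + 0.1 × 8600 = 11970 − 320 + 860 = 12510
EV(C) = 0.15 × 17100 + 0.85 × (-100) = 2565 − 85 = 2480
Overall = 0.4 × 9412.5 + 0.2 × 12510 + 0.4 × 2480 = 3765 + 2502 + 992 = 7259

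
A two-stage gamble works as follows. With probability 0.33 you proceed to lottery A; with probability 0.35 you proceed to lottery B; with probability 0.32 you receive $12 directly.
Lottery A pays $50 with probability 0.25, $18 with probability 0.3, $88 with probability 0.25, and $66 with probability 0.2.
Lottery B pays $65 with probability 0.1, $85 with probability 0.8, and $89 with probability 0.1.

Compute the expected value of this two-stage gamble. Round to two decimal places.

$50.55

EV(A) = 0.25 × 50 + 0.3 × 18 + 0.25 × 88 + 0.2 × 66 = 12.5 + 5.4 + 22 + 13.2 = 53.1
EV(B) = 0.1 × 65 + 0.8 × 85 + 0.1 × 89 = 6.5 + 68 + 8.9 = 83.4
Branch C: 12 (certain)
Overall = 0.33 × 53.1 + 0.35 × 83.4 + 0.32 × 12 = 17.523 + 29.19 + 3.84 = 50.553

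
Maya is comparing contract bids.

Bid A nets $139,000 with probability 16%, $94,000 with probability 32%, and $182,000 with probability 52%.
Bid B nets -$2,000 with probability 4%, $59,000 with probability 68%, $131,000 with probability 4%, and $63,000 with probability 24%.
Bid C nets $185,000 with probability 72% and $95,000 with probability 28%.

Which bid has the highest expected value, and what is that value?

Bid C ($159,800)

Bid A = 0.16 × 139000 + 0.32 × 94000 + 0.52 × 182000 = 22240 + 30080 + 94640 = 146960
Bid B = 0.04 × (-2000) + 0.68 × 59000 + 0.04 × 131000 + 0.24 × 63000 = -80 + 40120 + 5240 + 15120 = 60400
Bid C = 0.72 × 185000 + 0.28 × 95000 = 133200 + 26600 = 159800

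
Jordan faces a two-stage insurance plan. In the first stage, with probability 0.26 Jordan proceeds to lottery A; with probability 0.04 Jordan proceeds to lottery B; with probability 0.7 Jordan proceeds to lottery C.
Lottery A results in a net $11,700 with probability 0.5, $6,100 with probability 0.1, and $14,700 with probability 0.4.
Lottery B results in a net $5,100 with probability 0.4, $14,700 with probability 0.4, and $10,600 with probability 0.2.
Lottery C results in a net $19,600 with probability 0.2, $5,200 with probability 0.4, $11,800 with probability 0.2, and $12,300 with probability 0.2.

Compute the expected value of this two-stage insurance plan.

$11,184

EV(A) = 0.5 × 11700 + 0.1 × 6100 + 0.4 × 14700 = 5850 + 610 + 5880 = 12340
EV(B) = 0.4 × 5100 + 0.4 × 14700 + 0.2 × 10600 = 2040 + 5880 + 2120 = 10040
EV(C) = 0.2 × 19600 + 0.4 × 5200 + 0.2 × 11800 + 0.2 × 12300 = 3920 + 2080 + 2360 + 2460 = 10820
Overall = 0.26 × 12340 + 0.04 × 10040 + 0.7 × 10820 = 3208.4 + 401.6 + 7574 = 11184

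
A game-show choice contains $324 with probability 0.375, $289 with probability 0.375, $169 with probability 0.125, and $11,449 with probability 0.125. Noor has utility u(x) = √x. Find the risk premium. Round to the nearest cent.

E[u] = 0.375·√324 + 0.375·√289 + 0.125·√169 + 0.125·√11449 = 0.375·18 + 0.375·17 + 0.125·13 + 0.125·107 = 28.125
CE = (28.125)² = 791.015625
Risk premium = EV − CE = 1682.125 − 791.015625 = 891.109375

$891.11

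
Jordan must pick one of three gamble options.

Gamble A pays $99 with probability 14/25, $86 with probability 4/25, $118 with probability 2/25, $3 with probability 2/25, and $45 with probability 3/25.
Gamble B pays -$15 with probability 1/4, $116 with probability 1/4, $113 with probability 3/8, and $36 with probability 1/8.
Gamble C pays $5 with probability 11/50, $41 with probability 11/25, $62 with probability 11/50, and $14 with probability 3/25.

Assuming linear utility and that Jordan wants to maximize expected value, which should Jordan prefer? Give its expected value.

Gamble A ($84.28)

Gamble A = 14/25 × 99 + 4/25 × 86 + 2/25 × 118 + 2/25 × 3 + 3/25 × 45 = 55.44 + 13.76 + 9.44 + 0.24 + 5.4 = 84.28
Gamble B = 1/4 × (-15) + 1/4 × 116 + 3/8 × 113 + 1/8 × 36 = -3.75 + 29 + 42.375 + 4.5 = 72.125
Gamble C = 11/50 × 5 + 11/25 × 41 + 11/50 × 62 + 3/25 × 14 = 1.1 + 18.04 + 13.64 + 1.68 = 34.46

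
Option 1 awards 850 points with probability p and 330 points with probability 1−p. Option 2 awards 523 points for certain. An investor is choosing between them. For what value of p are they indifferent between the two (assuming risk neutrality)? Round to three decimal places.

p·850 + (1−p)·330 = 523
520p + 330 = 523
p = (523 − 330) / 520

p = 0.371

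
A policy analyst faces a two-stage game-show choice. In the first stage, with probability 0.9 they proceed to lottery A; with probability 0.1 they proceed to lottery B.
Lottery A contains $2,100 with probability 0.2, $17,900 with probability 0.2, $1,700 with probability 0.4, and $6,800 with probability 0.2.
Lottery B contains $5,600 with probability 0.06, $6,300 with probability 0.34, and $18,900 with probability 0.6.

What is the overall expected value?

EV(A) = 0.2 × 2100 + 0.2 × 17900 + 0.4 × 1700 + 0.2 × 6800 = 420 + 3580 + 680 + 1360 = 6040
EV(B) = 0.06 × 5600 + 0.34 × 6300 + 0.6 × 18900 = 336 + 2142 + 11340 = 13818
Overall = 0.9 × 6040 + 0.1 × 13818 = 5436 + 1381.8 = 6817.8

$6,817.80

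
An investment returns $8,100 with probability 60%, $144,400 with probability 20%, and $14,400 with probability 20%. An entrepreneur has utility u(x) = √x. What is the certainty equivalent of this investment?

E[u] = 0.6·√8100 + 0.2·√144400 + 0.2·√14400 = 0.6·90 + 0.2·380 + 0.2·120 = 154
CE = (154)² = 23716

$23,716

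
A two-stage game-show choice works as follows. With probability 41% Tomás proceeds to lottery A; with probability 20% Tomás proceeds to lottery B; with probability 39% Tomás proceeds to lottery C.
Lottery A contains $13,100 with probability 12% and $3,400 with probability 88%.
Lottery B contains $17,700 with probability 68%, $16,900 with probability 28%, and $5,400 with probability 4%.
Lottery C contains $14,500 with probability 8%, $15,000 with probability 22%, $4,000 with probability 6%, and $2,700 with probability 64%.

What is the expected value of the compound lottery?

EV(A) = 0.12 × 13100 + 0.88 × 3400 = 1572 + 2992 = 4564
EV(B) = 0.68 × 17700 + 0.28 × 16900 + 0.04 × 5400 = 12036 + 4732 + 216 = 16984
EV(C) = 0.08 × 14500 + 0.22 × 15000 + 0.06 × 4000 + 0.64 × 2700 = 1160 + 3300 + 240 + 1728 = 6428
Overall = 0.41 × 4564 + 0.2 × 16984 + 0.39 × 6428 = 1871.24 + 3396.8 + 2506.92 = 7774.96

$7,774.96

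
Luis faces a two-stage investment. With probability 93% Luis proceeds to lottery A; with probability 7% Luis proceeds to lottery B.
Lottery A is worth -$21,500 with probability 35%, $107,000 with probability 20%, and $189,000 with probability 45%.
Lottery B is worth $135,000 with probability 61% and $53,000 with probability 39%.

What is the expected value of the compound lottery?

$99,211.65

EV(A) = 0.35 × (-21500) + 0.2 × 107000 + 0.45 × 189000 = -7525 + 21400 + 85050 = 98925
EV(B) = 0.61 × 135000 + 0.39 × 53000 = 82350 + 20670 = 103020
Overall = 0.93 × 98925 + 0.07 × 103020 = 92000.25 + 7211.4 = 99211.65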